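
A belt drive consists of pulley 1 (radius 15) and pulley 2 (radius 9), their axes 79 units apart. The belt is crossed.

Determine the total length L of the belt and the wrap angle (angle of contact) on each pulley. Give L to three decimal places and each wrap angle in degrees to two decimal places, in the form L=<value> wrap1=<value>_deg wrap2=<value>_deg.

L=240.747 wrap1=215.37_deg wrap2=215.37_deg

crossed belt: β = asin((r1+r2)/C) = asin(24/79) = 17.6858°
wrap1 = wrap2 = π + 2β = 215.3717°
tangent length = C·cosβ = 75.2662
L = (r1+r2)·wrap + 2·C·cosβ = 24·3.7589 + 2·75.2662 = 240.7471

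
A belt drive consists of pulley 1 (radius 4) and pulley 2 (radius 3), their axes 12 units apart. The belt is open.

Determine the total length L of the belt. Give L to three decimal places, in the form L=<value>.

L=46.075

open belt: β = asin((r2−r1)/C) = asin(-1/12) = -4.7802°
wrap1 = π − 2β = 189.5604°
wrap2 = π + 2β = 170.4396°
tangent length = C·cosβ = 11.9583
L = r1·wrap1 + r2·wrap2 + 2·C·cosβ = 4·3.3085 + 3·2.9747 + 2·11.9583 = 46.0745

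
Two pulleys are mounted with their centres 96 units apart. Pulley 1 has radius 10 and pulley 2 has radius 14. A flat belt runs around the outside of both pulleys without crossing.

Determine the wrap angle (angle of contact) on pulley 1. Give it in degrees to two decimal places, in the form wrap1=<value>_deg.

wrap1=175.22_deg

open belt: β = asin((r2−r1)/C) = asin(4/96) = 2.3880°
wrap1 = π − 2β = 175.2240°
wrap2 = π + 2β = 184.7760°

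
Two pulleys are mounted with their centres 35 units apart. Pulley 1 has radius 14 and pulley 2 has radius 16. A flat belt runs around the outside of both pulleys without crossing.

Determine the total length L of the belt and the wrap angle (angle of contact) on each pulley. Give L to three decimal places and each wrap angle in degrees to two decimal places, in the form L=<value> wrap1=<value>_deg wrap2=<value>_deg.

open belt: β = asin((r2−r1)/C) = asin(2/35) = 3.2758°
wrap1 = π − 2β = 173.4483°
wrap2 = π + 2β = 186.5517°
tangent length = C·cosβ = 34.9428
L = r1·wrap1 + r2·wrap2 + 2·C·cosβ = 14·3.0272 + 16·3.2559 + 2·34.9428 = 164.3621

L=164.362 wrap1=173.45_deg wrap2=186.55_deg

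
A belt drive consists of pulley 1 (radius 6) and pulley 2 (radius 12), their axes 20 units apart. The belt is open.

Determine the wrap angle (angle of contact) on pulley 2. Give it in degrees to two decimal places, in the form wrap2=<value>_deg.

open belt: β = asin((r2−r1)/C) = asin(6/20) = 17.4576°
wrap1 = π − 2β = 145.0848°
wrap2 = π + 2β = 214.9152°

wrap2=214.92_deg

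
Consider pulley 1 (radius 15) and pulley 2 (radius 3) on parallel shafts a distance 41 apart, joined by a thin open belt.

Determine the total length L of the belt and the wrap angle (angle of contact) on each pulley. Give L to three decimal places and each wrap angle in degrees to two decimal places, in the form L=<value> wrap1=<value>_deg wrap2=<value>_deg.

open belt: β = asin((r2−r1)/C) = asin(-12/41) = -17.0186°
wrap1 = π − 2β = 214.0373°
wrap2 = π + 2β = 145.9627°
tangent length = C·cosβ = 39.2046
L = r1·wrap1 + r2·wrap2 + 2·C·cosβ = 15·3.7357 + 3·2.5475 + 2·39.2046 = 142.0866

L=142.087 wrap1=214.04_deg wrap2=145.96_deg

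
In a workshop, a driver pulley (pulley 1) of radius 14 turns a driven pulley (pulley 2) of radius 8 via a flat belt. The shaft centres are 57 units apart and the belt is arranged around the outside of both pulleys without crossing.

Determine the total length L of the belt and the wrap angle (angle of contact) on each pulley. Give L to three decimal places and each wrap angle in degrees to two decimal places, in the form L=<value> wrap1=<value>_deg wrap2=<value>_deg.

open belt: β = asin((r2−r1)/C) = asin(-6/57) = -6.0423°
wrap1 = π − 2β = 192.0847°
wrap2 = π + 2β = 167.9153°
tangent length = C·cosβ = 56.6833
L = r1·wrap1 + r2·wrap2 + 2·C·cosβ = 14·3.3525 + 8·2.9307 + 2·56.6833 = 183.7472

L=183.747 wrap1=192.08_deg wrap2=167.92_deg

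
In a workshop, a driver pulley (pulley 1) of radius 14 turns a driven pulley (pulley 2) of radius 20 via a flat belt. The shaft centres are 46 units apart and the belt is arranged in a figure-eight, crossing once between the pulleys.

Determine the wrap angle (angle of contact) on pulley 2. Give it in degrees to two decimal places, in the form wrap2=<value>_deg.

wrap2=275.31_deg

crossed belt: β = asin((r1+r2)/C) = asin(34/46) = 47.6574°
wrap1 = wrap2 = π + 2β = 275.3148°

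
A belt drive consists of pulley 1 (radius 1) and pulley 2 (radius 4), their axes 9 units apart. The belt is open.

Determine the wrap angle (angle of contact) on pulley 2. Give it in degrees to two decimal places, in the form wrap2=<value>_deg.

open belt: β = asin((r2−r1)/C) = asin(3/9) = 19.4712°
wrap1 = π − 2β = 141.0576°
wrap2 = π + 2β = 218.9424°

wrap2=218.94_deg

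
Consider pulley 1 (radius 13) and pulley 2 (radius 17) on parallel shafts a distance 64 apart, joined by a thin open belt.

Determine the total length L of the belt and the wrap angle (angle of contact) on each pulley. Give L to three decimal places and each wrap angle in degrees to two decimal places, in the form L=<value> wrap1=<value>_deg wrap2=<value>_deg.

L=222.498 wrap1=172.83_deg wrap2=187.17_deg

open belt: β = asin((r2−r1)/C) = asin(4/64) = 3.5833°
wrap1 = π − 2β = 172.8334°
wrap2 = π + 2β = 187.1666°
tangent length = C·cosβ = 63.8749
L = r1·wrap1 + r2·wrap2 + 2·C·cosβ = 13·3.0165 + 17·3.2667 + 2·63.8749 = 222.4979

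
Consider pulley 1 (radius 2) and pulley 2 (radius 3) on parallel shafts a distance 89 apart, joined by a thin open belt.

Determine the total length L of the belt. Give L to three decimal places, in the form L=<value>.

L=193.719

open belt: β = asin((r2−r1)/C) = asin(1/89) = 0.6438°
wrap1 = π − 2β = 178.7124°
wrap2 = π + 2β = 181.2876°
tangent length = C·cosβ = 88.9944
L = r1·wrap1 + r2·wrap2 + 2·C·cosβ = 2·3.1191 + 3·3.1641 + 2·88.9944 = 193.7192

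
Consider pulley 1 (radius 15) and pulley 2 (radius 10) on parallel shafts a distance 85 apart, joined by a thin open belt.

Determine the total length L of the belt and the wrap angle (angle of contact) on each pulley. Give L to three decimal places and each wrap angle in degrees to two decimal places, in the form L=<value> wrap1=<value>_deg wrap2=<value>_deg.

open belt: β = asin((r2−r1)/C) = asin(-5/85) = -3.3723°
wrap1 = π − 2β = 186.7446°
wrap2 = π + 2β = 173.2554°
tangent length = C·cosβ = 84.8528
L = r1·wrap1 + r2·wrap2 + 2·C·cosβ = 15·3.2593 + 10·3.0239 + 2·84.8528 = 248.8340

L=248.834 wrap1=186.74_deg wrap2=173.26_deg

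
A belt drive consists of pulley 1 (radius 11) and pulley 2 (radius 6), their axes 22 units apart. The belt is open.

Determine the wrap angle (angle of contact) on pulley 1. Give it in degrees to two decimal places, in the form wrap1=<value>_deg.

wrap1=206.27_deg

open belt: β = asin((r2−r1)/C) = asin(-5/22) = -13.1366°
wrap1 = π − 2β = 206.2731°
wrap2 = π + 2β = 153.7269°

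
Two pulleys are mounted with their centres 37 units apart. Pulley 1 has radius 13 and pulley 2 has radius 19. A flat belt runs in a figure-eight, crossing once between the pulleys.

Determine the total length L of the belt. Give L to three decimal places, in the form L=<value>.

crossed belt: β = asin((r1+r2)/C) = asin(32/37) = 59.8673°
wrap1 = wrap2 = π + 2β = 299.7346°
tangent length = C·cosβ = 18.5742
L = (r1+r2)·wrap + 2·C·cosβ = 32·5.2314 + 2·18.5742 = 204.5517

L=204.552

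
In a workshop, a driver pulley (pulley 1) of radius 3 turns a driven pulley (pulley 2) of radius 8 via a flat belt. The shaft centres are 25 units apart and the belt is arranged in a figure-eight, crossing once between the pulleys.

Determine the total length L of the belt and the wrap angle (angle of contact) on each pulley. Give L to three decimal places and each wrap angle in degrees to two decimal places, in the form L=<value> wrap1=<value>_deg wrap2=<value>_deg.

L=89.481 wrap1=232.21_deg wrap2=232.21_deg

crossed belt: β = asin((r1+r2)/C) = asin(11/25) = 26.1039°
wrap1 = wrap2 = π + 2β = 232.2078°
tangent length = C·cosβ = 22.4499
L = (r1+r2)·wrap + 2·C·cosβ = 11·4.0528 + 2·22.4499 = 89.4806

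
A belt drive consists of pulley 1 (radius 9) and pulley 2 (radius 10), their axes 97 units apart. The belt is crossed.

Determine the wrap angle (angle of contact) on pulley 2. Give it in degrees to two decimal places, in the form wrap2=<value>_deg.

crossed belt: β = asin((r1+r2)/C) = asin(19/97) = 11.2959°
wrap1 = wrap2 = π + 2β = 202.5918°

wrap2=202.59_deg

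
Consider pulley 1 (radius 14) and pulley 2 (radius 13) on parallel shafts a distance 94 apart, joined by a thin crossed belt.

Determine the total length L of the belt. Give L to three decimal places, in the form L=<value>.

L=280.633

crossed belt: β = asin((r1+r2)/C) = asin(27/94) = 16.6924°
wrap1 = wrap2 = π + 2β = 213.3849°
tangent length = C·cosβ = 90.0389
L = (r1+r2)·wrap + 2·C·cosβ = 27·3.7243 + 2·90.0389 = 280.6330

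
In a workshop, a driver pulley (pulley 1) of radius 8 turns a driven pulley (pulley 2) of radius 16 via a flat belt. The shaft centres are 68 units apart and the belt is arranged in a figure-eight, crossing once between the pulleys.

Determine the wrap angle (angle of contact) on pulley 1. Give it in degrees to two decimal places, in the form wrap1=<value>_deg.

wrap1=221.33_deg

crossed belt: β = asin((r1+r2)/C) = asin(24/68) = 20.6673°
wrap1 = wrap2 = π + 2β = 221.3346°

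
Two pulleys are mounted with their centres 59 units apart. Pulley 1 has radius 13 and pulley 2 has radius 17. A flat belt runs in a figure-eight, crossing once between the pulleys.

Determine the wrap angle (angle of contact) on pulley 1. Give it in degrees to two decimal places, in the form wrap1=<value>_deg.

crossed belt: β = asin((r1+r2)/C) = asin(30/59) = 30.5623°
wrap1 = wrap2 = π + 2β = 241.1246°

wrap1=241.12_deg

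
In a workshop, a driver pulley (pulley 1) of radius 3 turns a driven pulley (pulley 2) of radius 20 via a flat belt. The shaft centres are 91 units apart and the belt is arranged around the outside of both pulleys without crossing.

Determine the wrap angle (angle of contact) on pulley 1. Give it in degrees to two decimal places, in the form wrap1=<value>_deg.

open belt: β = asin((r2−r1)/C) = asin(17/91) = 10.7669°
wrap1 = π − 2β = 158.4663°
wrap2 = π + 2β = 201.5337°

wrap1=158.47_deg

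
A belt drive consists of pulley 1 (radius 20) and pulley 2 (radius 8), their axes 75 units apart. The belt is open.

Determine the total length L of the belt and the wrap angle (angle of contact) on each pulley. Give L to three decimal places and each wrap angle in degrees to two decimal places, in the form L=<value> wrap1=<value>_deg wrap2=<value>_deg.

open belt: β = asin((r2−r1)/C) = asin(-12/75) = -9.2069°
wrap1 = π − 2β = 198.4138°
wrap2 = π + 2β = 161.5862°
tangent length = C·cosβ = 74.0338
L = r1·wrap1 + r2·wrap2 + 2·C·cosβ = 20·3.4630 + 8·2.8202 + 2·74.0338 = 239.8887

L=239.889 wrap1=198.41_deg wrap2=161.59_deg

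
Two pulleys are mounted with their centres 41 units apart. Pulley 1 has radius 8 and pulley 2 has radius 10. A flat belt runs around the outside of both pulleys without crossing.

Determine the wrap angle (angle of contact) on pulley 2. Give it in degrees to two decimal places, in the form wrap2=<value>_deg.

wrap2=185.59_deg

open belt: β = asin((r2−r1)/C) = asin(2/41) = 2.7960°
wrap1 = π − 2β = 174.4079°
wrap2 = π + 2β = 185.5921°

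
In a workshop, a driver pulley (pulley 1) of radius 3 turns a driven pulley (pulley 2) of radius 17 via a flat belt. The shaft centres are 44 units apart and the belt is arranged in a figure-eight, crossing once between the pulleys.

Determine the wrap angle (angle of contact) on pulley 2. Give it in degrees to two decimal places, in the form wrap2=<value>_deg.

crossed belt: β = asin((r1+r2)/C) = asin(20/44) = 27.0357°
wrap1 = wrap2 = π + 2β = 234.0714°

wrap2=234.07_deg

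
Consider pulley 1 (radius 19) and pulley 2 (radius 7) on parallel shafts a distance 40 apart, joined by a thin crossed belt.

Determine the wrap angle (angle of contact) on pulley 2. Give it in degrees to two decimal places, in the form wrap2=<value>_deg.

crossed belt: β = asin((r1+r2)/C) = asin(26/40) = 40.5416°
wrap1 = wrap2 = π + 2β = 261.0832°

wrap2=261.08_deg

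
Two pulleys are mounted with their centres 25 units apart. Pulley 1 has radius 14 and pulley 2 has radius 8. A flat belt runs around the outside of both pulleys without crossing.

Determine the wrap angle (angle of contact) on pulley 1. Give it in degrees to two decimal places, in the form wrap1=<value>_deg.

open belt: β = asin((r2−r1)/C) = asin(-6/25) = -13.8865°
wrap1 = π − 2β = 207.7731°
wrap2 = π + 2β = 152.2269°

wrap1=207.77_deg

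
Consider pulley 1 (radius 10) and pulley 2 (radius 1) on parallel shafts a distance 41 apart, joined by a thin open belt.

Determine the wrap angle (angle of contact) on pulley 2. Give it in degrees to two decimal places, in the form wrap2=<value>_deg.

open belt: β = asin((r2−r1)/C) = asin(-9/41) = -12.6804°
wrap1 = π − 2β = 205.3608°
wrap2 = π + 2β = 154.6392°

wrap2=154.64_deg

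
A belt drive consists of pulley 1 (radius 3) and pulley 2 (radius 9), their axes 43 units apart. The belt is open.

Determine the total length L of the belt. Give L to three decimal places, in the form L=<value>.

L=124.538

open belt: β = asin((r2−r1)/C) = asin(6/43) = 8.0209°
wrap1 = π − 2β = 163.9581°
wrap2 = π + 2β = 196.0419°
tangent length = C·cosβ = 42.5793
L = r1·wrap1 + r2·wrap2 + 2·C·cosβ = 3·2.8616 + 9·3.4216 + 2·42.5793 = 124.5377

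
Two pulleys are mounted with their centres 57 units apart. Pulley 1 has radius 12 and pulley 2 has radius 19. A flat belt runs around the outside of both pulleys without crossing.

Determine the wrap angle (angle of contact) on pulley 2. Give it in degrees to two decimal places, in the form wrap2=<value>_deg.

open belt: β = asin((r2−r1)/C) = asin(7/57) = 7.0541°
wrap1 = π − 2β = 165.8917°
wrap2 = π + 2β = 194.1083°

wrap2=194.11_deg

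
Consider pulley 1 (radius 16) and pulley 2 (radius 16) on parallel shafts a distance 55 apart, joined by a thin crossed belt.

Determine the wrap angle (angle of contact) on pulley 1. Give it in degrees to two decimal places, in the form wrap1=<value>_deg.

wrap1=251.16_deg

crossed belt: β = asin((r1+r2)/C) = asin(32/55) = 35.5785°
wrap1 = wrap2 = π + 2β = 251.1571°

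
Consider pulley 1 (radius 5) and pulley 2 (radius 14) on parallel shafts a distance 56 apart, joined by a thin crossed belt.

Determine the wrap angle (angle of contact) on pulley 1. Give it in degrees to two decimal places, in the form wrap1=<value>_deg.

wrap1=219.67_deg

crossed belt: β = asin((r1+r2)/C) = asin(19/56) = 19.8334°
wrap1 = wrap2 = π + 2β = 219.6667°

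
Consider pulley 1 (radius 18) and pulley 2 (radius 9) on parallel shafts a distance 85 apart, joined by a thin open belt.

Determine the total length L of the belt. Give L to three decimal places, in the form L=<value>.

open belt: β = asin((r2−r1)/C) = asin(-9/85) = -6.0780°
wrap1 = π − 2β = 192.1560°
wrap2 = π + 2β = 167.8440°
tangent length = C·cosβ = 84.5222
L = r1·wrap1 + r2·wrap2 + 2·C·cosβ = 18·3.3538 + 9·2.9294 + 2·84.5222 = 255.7768

L=255.777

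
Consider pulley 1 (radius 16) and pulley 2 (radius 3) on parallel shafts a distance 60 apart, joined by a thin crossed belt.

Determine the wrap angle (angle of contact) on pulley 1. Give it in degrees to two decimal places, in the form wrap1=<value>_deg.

crossed belt: β = asin((r1+r2)/C) = asin(19/60) = 18.4615°
wrap1 = wrap2 = π + 2β = 216.9229°

wrap1=216.92_deg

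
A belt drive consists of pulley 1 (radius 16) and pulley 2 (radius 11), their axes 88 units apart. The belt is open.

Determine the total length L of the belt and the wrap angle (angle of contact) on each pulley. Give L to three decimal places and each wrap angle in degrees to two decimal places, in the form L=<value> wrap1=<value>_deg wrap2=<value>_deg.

L=261.107 wrap1=186.51_deg wrap2=173.49_deg

open belt: β = asin((r2−r1)/C) = asin(-5/88) = -3.2572°
wrap1 = π − 2β = 186.5144°
wrap2 = π + 2β = 173.4856°
tangent length = C·cosβ = 87.8578
L = r1·wrap1 + r2·wrap2 + 2·C·cosβ = 16·3.2553 + 11·3.0279 + 2·87.8578 = 261.1072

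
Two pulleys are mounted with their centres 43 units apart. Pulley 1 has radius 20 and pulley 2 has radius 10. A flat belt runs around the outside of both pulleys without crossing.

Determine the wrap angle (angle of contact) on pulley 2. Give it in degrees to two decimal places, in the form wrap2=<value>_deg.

wrap2=153.10_deg

open belt: β = asin((r2−r1)/C) = asin(-10/43) = -13.4477°
wrap1 = π − 2β = 206.8955°
wrap2 = π + 2β = 153.1045°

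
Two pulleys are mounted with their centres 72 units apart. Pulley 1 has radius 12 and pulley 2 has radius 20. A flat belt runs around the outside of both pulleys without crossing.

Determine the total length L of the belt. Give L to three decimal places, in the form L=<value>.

open belt: β = asin((r2−r1)/C) = asin(8/72) = 6.3794°
wrap1 = π − 2β = 167.2413°
wrap2 = π + 2β = 192.7587°
tangent length = C·cosβ = 71.5542
L = r1·wrap1 + r2·wrap2 + 2·C·cosβ = 12·2.9189 + 20·3.3643 + 2·71.5542 = 245.4208

L=245.421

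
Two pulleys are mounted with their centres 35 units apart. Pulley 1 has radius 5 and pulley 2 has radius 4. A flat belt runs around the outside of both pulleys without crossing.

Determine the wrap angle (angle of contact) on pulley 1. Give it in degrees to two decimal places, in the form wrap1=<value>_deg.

wrap1=183.27_deg

open belt: β = asin((r2−r1)/C) = asin(-1/35) = -1.6372°
wrap1 = π − 2β = 183.2745°
wrap2 = π + 2β = 176.7255°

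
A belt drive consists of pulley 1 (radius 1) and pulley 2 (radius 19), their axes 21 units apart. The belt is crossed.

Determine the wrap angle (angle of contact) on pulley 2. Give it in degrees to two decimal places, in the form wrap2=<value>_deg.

wrap2=324.49_deg

crossed belt: β = asin((r1+r2)/C) = asin(20/21) = 72.2472°
wrap1 = wrap2 = π + 2β = 324.4944°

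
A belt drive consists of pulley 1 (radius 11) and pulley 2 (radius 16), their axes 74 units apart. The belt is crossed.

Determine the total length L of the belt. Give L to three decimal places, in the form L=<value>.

L=242.788

crossed belt: β = asin((r1+r2)/C) = asin(27/74) = 21.3993°
wrap1 = wrap2 = π + 2β = 222.7985°
tangent length = C·cosβ = 68.8985
L = (r1+r2)·wrap + 2·C·cosβ = 27·3.8886 + 2·68.8985 = 242.7883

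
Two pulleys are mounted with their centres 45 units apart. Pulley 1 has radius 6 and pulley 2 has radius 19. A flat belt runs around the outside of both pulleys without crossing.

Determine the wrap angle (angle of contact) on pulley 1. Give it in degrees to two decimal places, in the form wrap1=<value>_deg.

wrap1=146.42_deg

open belt: β = asin((r2−r1)/C) = asin(13/45) = 16.7914°
wrap1 = π − 2β = 146.4171°
wrap2 = π + 2β = 213.5829°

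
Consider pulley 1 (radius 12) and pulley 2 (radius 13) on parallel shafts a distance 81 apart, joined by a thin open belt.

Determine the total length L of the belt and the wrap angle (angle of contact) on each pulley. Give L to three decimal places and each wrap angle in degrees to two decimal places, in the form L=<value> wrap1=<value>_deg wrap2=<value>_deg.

open belt: β = asin((r2−r1)/C) = asin(1/81) = 0.7074°
wrap1 = π − 2β = 178.5853°
wrap2 = π + 2β = 181.4147°
tangent length = C·cosβ = 80.9938
L = r1·wrap1 + r2·wrap2 + 2·C·cosβ = 12·3.1169 + 13·3.1663 + 2·80.9938 = 240.5522

L=240.552 wrap1=178.59_deg wrap2=181.41_deg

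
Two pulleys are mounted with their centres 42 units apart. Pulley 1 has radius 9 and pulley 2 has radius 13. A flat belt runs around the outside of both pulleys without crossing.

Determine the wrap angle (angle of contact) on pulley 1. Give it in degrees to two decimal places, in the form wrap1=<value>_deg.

open belt: β = asin((r2−r1)/C) = asin(4/42) = 5.4650°
wrap1 = π − 2β = 169.0700°
wrap2 = π + 2β = 190.9300°

wrap1=169.07_deg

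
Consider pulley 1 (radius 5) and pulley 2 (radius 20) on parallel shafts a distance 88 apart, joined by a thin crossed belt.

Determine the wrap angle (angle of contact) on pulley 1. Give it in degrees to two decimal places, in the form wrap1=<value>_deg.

wrap1=213.01_deg

crossed belt: β = asin((r1+r2)/C) = asin(25/88) = 16.5045°
wrap1 = wrap2 = π + 2β = 213.0090°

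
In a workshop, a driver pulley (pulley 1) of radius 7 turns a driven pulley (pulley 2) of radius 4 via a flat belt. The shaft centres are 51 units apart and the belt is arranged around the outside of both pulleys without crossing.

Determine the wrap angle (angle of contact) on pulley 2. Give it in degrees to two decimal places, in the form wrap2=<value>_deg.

wrap2=173.26_deg

open belt: β = asin((r2−r1)/C) = asin(-3/51) = -3.3723°
wrap1 = π − 2β = 186.7446°
wrap2 = π + 2β = 173.2554°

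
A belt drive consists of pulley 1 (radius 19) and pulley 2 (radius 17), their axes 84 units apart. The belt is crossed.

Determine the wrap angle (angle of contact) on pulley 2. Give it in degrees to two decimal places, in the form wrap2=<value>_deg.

wrap2=230.75_deg

crossed belt: β = asin((r1+r2)/C) = asin(36/84) = 25.3769°
wrap1 = wrap2 = π + 2β = 230.7539°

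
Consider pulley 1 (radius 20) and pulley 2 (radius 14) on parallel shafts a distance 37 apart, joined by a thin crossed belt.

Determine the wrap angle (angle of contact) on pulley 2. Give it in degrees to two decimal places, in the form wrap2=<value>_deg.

wrap2=313.54_deg

crossed belt: β = asin((r1+r2)/C) = asin(34/37) = 66.7685°
wrap1 = wrap2 = π + 2β = 313.5371°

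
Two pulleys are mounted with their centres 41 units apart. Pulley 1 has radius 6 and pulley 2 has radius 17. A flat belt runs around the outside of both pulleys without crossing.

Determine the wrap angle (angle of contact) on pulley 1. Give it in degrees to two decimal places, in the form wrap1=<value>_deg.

wrap1=148.87_deg

open belt: β = asin((r2−r1)/C) = asin(11/41) = 15.5627°
wrap1 = π − 2β = 148.8746°
wrap2 = π + 2β = 211.1254°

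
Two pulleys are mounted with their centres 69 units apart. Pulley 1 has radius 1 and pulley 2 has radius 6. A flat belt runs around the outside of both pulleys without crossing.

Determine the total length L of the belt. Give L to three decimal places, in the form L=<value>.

L=160.354

open belt: β = asin((r2−r1)/C) = asin(5/69) = 4.1555°
wrap1 = π − 2β = 171.6890°
wrap2 = π + 2β = 188.3110°
tangent length = C·cosβ = 68.8186
L = r1·wrap1 + r2·wrap2 + 2·C·cosβ = 1·2.9965 + 6·3.2866 + 2·68.8186 = 160.3536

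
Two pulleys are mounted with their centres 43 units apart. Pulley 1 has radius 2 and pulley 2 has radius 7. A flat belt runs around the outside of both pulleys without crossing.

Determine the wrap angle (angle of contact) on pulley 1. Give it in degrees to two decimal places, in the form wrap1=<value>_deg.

open belt: β = asin((r2−r1)/C) = asin(5/43) = 6.6774°
wrap1 = π − 2β = 166.6452°
wrap2 = π + 2β = 193.3548°

wrap1=166.65_deg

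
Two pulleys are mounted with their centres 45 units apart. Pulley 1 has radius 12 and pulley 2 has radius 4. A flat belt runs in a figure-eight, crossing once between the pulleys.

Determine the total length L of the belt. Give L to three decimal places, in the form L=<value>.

crossed belt: β = asin((r1+r2)/C) = asin(16/45) = 20.8275°
wrap1 = wrap2 = π + 2β = 221.6550°
tangent length = C·cosβ = 42.0595
L = (r1+r2)·wrap + 2·C·cosβ = 16·3.8686 + 2·42.0595 = 146.0167

L=146.017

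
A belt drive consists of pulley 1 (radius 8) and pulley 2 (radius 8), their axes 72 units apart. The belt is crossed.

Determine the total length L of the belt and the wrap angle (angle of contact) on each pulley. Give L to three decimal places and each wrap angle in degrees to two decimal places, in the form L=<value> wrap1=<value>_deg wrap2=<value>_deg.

L=197.836 wrap1=205.68_deg wrap2=205.68_deg

crossed belt: β = asin((r1+r2)/C) = asin(16/72) = 12.8396°
wrap1 = wrap2 = π + 2β = 205.6792°
tangent length = C·cosβ = 70.1997
L = (r1+r2)·wrap + 2·C·cosβ = 16·3.5898 + 2·70.1997 = 197.8359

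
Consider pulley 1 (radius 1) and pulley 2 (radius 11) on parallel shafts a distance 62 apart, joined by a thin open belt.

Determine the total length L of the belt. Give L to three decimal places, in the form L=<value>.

open belt: β = asin((r2−r1)/C) = asin(10/62) = 9.2818°
wrap1 = π − 2β = 161.4364°
wrap2 = π + 2β = 198.5636°
tangent length = C·cosβ = 61.1882
L = r1·wrap1 + r2·wrap2 + 2·C·cosβ = 1·2.8176 + 11·3.4656 + 2·61.1882 = 163.3155

L=163.316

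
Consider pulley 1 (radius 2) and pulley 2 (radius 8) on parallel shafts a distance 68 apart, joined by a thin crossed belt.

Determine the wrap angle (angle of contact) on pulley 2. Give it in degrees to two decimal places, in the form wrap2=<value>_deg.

crossed belt: β = asin((r1+r2)/C) = asin(10/68) = 8.4565°
wrap1 = wrap2 = π + 2β = 196.9130°

wrap2=196.91_deg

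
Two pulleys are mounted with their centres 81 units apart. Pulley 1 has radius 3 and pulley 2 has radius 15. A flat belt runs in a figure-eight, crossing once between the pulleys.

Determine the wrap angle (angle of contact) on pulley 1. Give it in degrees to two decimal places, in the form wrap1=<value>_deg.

wrap1=205.68_deg

crossed belt: β = asin((r1+r2)/C) = asin(18/81) = 12.8396°
wrap1 = wrap2 = π + 2β = 205.6792°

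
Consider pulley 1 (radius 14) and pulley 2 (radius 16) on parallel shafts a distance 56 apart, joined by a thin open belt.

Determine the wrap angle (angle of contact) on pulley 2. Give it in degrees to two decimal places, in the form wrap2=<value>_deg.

open belt: β = asin((r2−r1)/C) = asin(2/56) = 2.0467°
wrap1 = π − 2β = 175.9066°
wrap2 = π + 2β = 184.0934°

wrap2=184.09_deg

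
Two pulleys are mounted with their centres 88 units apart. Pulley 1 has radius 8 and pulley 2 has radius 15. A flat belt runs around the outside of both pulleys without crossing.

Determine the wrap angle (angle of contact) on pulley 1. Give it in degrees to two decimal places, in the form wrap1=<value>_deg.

open belt: β = asin((r2−r1)/C) = asin(7/88) = 4.5624°
wrap1 = π − 2β = 170.8751°
wrap2 = π + 2β = 189.1249°

wrap1=170.88_deg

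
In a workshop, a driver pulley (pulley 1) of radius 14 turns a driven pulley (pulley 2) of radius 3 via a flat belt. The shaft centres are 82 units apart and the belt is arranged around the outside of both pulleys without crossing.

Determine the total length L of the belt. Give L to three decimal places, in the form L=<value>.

L=218.885

open belt: β = asin((r2−r1)/C) = asin(-11/82) = -7.7093°
wrap1 = π − 2β = 195.4185°
wrap2 = π + 2β = 164.5815°
tangent length = C·cosβ = 81.2588
L = r1·wrap1 + r2·wrap2 + 2·C·cosβ = 14·3.4107 + 3·2.8725 + 2·81.2588 = 218.8849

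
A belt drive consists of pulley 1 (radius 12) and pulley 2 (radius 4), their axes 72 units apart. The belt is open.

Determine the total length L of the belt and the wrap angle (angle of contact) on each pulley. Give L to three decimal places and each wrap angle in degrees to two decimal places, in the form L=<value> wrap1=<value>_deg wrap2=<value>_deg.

open belt: β = asin((r2−r1)/C) = asin(-8/72) = -6.3794°
wrap1 = π − 2β = 192.7587°
wrap2 = π + 2β = 167.2413°
tangent length = C·cosβ = 71.5542
L = r1·wrap1 + r2·wrap2 + 2·C·cosβ = 12·3.3643 + 4·2.9189 + 2·71.5542 = 195.1553

L=195.155 wrap1=192.76_deg wrap2=167.24_deg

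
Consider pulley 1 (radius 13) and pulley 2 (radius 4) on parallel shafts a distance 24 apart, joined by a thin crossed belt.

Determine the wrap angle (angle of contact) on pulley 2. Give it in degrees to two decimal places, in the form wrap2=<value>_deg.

crossed belt: β = asin((r1+r2)/C) = asin(17/24) = 45.0995°
wrap1 = wrap2 = π + 2β = 270.1989°

wrap2=270.20_deg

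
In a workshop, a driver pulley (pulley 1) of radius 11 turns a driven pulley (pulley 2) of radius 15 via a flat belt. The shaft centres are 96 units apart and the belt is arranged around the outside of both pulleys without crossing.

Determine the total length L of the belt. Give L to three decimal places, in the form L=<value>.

open belt: β = asin((r2−r1)/C) = asin(4/96) = 2.3880°
wrap1 = π − 2β = 175.2240°
wrap2 = π + 2β = 184.7760°
tangent length = C·cosβ = 95.9166
L = r1·wrap1 + r2·wrap2 + 2·C·cosβ = 11·3.0582 + 15·3.2250 + 2·95.9166 = 273.8481

L=273.848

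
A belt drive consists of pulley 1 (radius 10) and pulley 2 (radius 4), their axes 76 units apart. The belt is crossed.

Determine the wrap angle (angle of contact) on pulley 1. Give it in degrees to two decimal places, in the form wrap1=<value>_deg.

wrap1=201.23_deg

crossed belt: β = asin((r1+r2)/C) = asin(14/76) = 10.6151°
wrap1 = wrap2 = π + 2β = 201.2302°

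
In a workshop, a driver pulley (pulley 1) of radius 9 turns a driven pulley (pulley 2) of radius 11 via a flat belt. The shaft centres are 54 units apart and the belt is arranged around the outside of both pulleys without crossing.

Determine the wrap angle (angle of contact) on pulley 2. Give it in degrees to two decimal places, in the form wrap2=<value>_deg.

wrap2=184.25_deg

open belt: β = asin((r2−r1)/C) = asin(2/54) = 2.1226°
wrap1 = π − 2β = 175.7549°
wrap2 = π + 2β = 184.2451°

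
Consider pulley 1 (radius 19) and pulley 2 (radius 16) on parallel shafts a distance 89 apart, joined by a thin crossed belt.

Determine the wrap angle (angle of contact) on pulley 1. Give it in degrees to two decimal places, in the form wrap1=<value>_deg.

wrap1=226.31_deg

crossed belt: β = asin((r1+r2)/C) = asin(35/89) = 23.1574°
wrap1 = wrap2 = π + 2β = 226.3148°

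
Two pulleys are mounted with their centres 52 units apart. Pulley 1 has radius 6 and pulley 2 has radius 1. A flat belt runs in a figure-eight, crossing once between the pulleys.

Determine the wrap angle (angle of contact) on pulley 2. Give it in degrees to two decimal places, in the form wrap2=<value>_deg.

wrap2=195.47_deg

crossed belt: β = asin((r1+r2)/C) = asin(7/52) = 7.7364°
wrap1 = wrap2 = π + 2β = 195.4728°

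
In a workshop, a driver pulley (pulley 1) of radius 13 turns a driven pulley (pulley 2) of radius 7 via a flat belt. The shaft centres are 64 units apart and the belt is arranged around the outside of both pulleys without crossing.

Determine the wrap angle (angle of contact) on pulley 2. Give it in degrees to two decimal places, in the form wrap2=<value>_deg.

open belt: β = asin((r2−r1)/C) = asin(-6/64) = -5.3794°
wrap1 = π − 2β = 190.7588°
wrap2 = π + 2β = 169.2412°

wrap2=169.24_deg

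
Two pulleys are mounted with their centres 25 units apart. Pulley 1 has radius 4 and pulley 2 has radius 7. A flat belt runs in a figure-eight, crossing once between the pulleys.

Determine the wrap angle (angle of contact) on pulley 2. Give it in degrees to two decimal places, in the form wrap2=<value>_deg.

wrap2=232.21_deg

crossed belt: β = asin((r1+r2)/C) = asin(11/25) = 26.1039°
wrap1 = wrap2 = π + 2β = 232.2078°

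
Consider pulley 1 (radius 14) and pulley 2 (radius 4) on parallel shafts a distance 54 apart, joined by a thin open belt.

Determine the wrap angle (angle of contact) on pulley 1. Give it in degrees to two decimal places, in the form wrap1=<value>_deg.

open belt: β = asin((r2−r1)/C) = asin(-10/54) = -10.6719°
wrap1 = π − 2β = 201.3439°
wrap2 = π + 2β = 158.6561°

wrap1=201.34_deg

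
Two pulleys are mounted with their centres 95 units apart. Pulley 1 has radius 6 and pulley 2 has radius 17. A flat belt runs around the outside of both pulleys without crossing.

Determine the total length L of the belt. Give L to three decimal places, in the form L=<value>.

open belt: β = asin((r2−r1)/C) = asin(11/95) = 6.6492°
wrap1 = π − 2β = 166.7017°
wrap2 = π + 2β = 193.2983°
tangent length = C·cosβ = 94.3610
L = r1·wrap1 + r2·wrap2 + 2·C·cosβ = 6·2.9095 + 17·3.3737 + 2·94.3610 = 263.5317

L=263.532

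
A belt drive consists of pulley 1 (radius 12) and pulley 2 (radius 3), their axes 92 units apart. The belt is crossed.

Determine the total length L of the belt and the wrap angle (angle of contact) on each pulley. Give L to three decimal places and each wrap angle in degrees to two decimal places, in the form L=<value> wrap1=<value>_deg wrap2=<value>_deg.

crossed belt: β = asin((r1+r2)/C) = asin(15/92) = 9.3836°
wrap1 = wrap2 = π + 2β = 198.7672°
tangent length = C·cosβ = 90.7689
L = (r1+r2)·wrap + 2·C·cosβ = 15·3.4691 + 2·90.7689 = 233.5750

L=233.575 wrap1=198.77_deg wrap2=198.77_deg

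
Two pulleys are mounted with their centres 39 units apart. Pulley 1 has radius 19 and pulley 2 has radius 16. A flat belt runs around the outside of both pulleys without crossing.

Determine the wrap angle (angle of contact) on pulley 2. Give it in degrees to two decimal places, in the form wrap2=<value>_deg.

wrap2=171.18_deg

open belt: β = asin((r2−r1)/C) = asin(-3/39) = -4.4117°
wrap1 = π − 2β = 188.8235°
wrap2 = π + 2β = 171.1765°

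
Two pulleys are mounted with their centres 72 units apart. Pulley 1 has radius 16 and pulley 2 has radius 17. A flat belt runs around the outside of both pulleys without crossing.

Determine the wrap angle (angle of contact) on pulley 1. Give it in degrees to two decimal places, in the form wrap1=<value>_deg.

wrap1=178.41_deg

open belt: β = asin((r2−r1)/C) = asin(1/72) = 0.7958°
wrap1 = π − 2β = 178.4084°
wrap2 = π + 2β = 181.5916°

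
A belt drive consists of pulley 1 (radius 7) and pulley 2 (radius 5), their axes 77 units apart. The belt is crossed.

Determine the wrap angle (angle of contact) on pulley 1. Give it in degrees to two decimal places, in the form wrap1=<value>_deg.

wrap1=197.93_deg

crossed belt: β = asin((r1+r2)/C) = asin(12/77) = 8.9658°
wrap1 = wrap2 = π + 2β = 197.9315°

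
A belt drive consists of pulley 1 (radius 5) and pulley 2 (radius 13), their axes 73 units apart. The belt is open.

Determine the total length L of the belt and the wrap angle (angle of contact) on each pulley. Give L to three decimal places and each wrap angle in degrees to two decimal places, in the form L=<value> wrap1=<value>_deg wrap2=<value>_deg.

open belt: β = asin((r2−r1)/C) = asin(8/73) = 6.2916°
wrap1 = π − 2β = 167.4167°
wrap2 = π + 2β = 192.5833°
tangent length = C·cosβ = 72.5603
L = r1·wrap1 + r2·wrap2 + 2·C·cosβ = 5·2.9220 + 13·3.3612 + 2·72.5603 = 203.4263

L=203.426 wrap1=167.42_deg wrap2=192.58_deg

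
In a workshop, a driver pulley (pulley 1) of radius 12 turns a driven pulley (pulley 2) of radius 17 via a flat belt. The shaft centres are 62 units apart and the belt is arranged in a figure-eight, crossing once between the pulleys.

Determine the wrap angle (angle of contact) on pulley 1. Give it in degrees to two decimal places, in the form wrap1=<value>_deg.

wrap1=235.78_deg

crossed belt: β = asin((r1+r2)/C) = asin(29/62) = 27.8878°
wrap1 = wrap2 = π + 2β = 235.7756°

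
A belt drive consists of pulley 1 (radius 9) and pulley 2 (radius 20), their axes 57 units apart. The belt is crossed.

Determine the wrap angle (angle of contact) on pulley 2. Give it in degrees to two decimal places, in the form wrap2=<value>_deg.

wrap2=241.16_deg

crossed belt: β = asin((r1+r2)/C) = asin(29/57) = 30.5821°
wrap1 = wrap2 = π + 2β = 241.1641°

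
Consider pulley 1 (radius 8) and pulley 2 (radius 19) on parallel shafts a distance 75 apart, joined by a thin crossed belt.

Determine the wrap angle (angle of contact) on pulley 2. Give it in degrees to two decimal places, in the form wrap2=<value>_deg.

crossed belt: β = asin((r1+r2)/C) = asin(27/75) = 21.1002°
wrap1 = wrap2 = π + 2β = 222.2004°

wrap2=222.20_deg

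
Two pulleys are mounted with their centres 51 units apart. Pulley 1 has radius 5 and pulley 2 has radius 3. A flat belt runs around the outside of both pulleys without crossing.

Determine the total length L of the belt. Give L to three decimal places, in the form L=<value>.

open belt: β = asin((r2−r1)/C) = asin(-2/51) = -2.2475°
wrap1 = π − 2β = 184.4949°
wrap2 = π + 2β = 175.5051°
tangent length = C·cosβ = 50.9608
L = r1·wrap1 + r2·wrap2 + 2·C·cosβ = 5·3.2200 + 3·3.0631 + 2·50.9608 = 127.2112

L=127.211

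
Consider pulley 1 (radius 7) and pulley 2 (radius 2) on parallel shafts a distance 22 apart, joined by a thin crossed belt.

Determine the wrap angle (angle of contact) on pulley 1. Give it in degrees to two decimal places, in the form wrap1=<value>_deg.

crossed belt: β = asin((r1+r2)/C) = asin(9/22) = 24.1477°
wrap1 = wrap2 = π + 2β = 228.2955°

wrap1=228.30_deg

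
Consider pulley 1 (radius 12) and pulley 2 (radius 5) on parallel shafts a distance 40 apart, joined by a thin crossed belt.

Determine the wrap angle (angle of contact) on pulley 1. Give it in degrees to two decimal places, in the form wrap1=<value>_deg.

crossed belt: β = asin((r1+r2)/C) = asin(17/40) = 25.1507°
wrap1 = wrap2 = π + 2β = 230.3013°

wrap1=230.30_deg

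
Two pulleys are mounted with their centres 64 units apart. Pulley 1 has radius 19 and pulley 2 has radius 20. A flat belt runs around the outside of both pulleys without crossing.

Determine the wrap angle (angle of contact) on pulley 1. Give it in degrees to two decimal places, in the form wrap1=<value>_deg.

wrap1=178.21_deg

open belt: β = asin((r2−r1)/C) = asin(1/64) = 0.8953°
wrap1 = π − 2β = 178.2094°
wrap2 = π + 2β = 181.7906°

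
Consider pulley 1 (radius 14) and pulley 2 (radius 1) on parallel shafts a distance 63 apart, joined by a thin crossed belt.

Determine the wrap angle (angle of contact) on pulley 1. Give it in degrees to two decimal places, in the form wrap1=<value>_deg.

wrap1=207.55_deg

crossed belt: β = asin((r1+r2)/C) = asin(15/63) = 13.7741°
wrap1 = wrap2 = π + 2β = 207.5483°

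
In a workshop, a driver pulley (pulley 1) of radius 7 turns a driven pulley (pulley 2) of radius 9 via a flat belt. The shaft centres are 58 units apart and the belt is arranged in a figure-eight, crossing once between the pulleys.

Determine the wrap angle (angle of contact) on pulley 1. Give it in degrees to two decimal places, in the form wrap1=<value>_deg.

crossed belt: β = asin((r1+r2)/C) = asin(16/58) = 16.0134°
wrap1 = wrap2 = π + 2β = 212.0268°

wrap1=212.03_deg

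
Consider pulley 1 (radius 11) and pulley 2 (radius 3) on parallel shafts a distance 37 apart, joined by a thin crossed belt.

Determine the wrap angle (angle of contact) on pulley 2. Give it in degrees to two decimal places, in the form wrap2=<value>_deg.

wrap2=224.47_deg

crossed belt: β = asin((r1+r2)/C) = asin(14/37) = 22.2333°
wrap1 = wrap2 = π + 2β = 224.4665°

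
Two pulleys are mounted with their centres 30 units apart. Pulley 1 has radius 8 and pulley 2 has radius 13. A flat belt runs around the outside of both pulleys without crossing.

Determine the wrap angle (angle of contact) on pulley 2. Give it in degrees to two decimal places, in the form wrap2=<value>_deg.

open belt: β = asin((r2−r1)/C) = asin(5/30) = 9.5941°
wrap1 = π − 2β = 160.8119°
wrap2 = π + 2β = 199.1881°

wrap2=199.19_deg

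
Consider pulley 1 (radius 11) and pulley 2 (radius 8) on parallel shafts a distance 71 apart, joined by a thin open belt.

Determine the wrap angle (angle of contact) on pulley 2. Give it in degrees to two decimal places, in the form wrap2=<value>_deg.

wrap2=175.16_deg

open belt: β = asin((r2−r1)/C) = asin(-3/71) = -2.4217°
wrap1 = π − 2β = 184.8433°
wrap2 = π + 2β = 175.1567°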